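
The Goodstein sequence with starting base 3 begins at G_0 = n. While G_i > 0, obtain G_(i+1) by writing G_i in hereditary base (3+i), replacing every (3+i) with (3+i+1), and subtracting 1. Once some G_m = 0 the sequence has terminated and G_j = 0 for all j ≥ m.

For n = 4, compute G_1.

G_0 = 4. HB_3(4) = 3 + 1. Bump = 5. G_1 = 4.
G_1 = 4. HB_4(4) = 4. Bump = 5. G_2 = 4.

4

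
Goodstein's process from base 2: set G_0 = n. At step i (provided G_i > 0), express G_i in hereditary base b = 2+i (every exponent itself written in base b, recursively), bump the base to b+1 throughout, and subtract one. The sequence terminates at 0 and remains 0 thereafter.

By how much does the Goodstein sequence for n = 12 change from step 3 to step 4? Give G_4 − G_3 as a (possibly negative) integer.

(0) 12|_2 = 2^(2 + 1) + 2^2 ↦ 3^(3 + 1) + 3^3|_3 = 108 ⇒ 107
(1) 107|_3 = 3^(3 + 1) + 2·3^2 + 2·3 + 2 ↦ 4^(4 + 1) + 2·4^2 + 2·4 + 2|_4 = 1066 ⇒ 1065
(2) 1065|_4 = 4^(4 + 1) + 2·4^2 + 2·4 + 1 ↦ 5^(5 + 1) + 2·5^2 + 2·5 + 1|_5 = 15686 ⇒ 15685
(3) 15685|_5 = 5^(5 + 1) + 2·5^2 + 2·5 ↦ 6^(6 + 1) + 2·6^2 + 2·6|_6 = 280020 ⇒ 280019

264334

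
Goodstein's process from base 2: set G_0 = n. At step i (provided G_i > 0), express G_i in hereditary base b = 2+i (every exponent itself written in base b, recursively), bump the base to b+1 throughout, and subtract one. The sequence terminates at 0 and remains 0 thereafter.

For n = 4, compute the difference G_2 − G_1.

G_0=4  [base 2] 2^2  →[2↦3]→  3^3 = 27  −1 ⇒ G_1=26
G_1=26  [base 3] 2·3^2 + 2·3 + 2  →[3↦4]→  2·4^2 + 2·4 + 2 = 42  −1 ⇒ G_2=41

15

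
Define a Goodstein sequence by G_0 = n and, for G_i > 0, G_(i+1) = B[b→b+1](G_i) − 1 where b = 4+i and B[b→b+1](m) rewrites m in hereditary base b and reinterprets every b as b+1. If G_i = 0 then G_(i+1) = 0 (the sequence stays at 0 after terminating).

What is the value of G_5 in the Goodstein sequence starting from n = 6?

base 4: 6 = 4 + 2; at 5: 5 + 2 = 7; next = 6
base 5: 6 = 5 + 1; at 6: 6 + 1 = 7; next = 6
base 6: 6 = 6; at 7: 7 = 7; next = 6
base 7: 6 = 6; at 8: 6 = 6; next = 5
base 8: 5 = 5; at 9: 5 = 5; next = 4
base 9: 4 = 4; at 10: 4 = 4; next = 3

4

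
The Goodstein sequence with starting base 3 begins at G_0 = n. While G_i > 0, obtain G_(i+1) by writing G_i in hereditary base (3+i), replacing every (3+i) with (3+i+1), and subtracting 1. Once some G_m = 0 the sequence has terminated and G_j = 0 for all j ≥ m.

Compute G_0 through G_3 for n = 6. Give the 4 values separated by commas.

i=0: 6 = 2·3 (b=3); 3→4: 2·4 = 8; 8−1 = 7
i=1: 7 = 4 + 3 (b=4); 4→5: 5 + 3 = 8; 8−1 = 7
i=2: 7 = 5 + 2 (b=5); 5→6: 6 + 2 = 8; 8−1 = 7

6, 7, 7, 7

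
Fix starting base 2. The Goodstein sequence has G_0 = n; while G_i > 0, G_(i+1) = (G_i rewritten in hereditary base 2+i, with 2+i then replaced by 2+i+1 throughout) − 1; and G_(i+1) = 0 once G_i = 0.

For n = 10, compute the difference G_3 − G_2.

i=0: 10 = 2^(2 + 1) + 2 (b=2); 2→3: 3^(3 + 1) + 3 = 84; 84−1 = 83
i=1: 83 = 3^(3 + 1) + 2 (b=3); 3→4: 4^(4 + 1) + 2 = 1026; 1026−1 = 1025
i=2: 1025 = 4^(4 + 1) + 1 (b=4); 4→5: 5^(5 + 1) + 1 = 15626; 15626−1 = 15625

14600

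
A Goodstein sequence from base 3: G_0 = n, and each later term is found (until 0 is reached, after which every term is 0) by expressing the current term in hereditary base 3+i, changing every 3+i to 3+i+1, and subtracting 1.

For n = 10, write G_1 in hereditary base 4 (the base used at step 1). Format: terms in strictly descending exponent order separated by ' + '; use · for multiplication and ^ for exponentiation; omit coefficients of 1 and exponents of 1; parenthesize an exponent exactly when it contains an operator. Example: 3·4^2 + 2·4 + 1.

4^2

G_0=10  [base 3] 3^2 + 1  →[3↦4]→  4^2 + 1 = 17  −1 ⇒ G_1=16
G_1=16  [base 4] 4^2  →[4↦5]→  5^2 = 25  −1 ⇒ G_2=24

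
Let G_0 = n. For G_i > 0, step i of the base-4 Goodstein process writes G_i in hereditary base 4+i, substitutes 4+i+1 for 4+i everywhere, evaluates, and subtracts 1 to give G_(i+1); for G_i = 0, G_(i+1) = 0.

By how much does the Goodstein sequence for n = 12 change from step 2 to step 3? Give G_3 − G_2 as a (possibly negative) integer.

1

[0] 12 ≡ 3·4 (base 4). Lift 5: 15. −1: 14.
[1] 14 ≡ 2·5 + 4 (base 5). Lift 6: 16. −1: 15.
[2] 15 ≡ 2·6 + 3 (base 6). Lift 7: 17. −1: 16.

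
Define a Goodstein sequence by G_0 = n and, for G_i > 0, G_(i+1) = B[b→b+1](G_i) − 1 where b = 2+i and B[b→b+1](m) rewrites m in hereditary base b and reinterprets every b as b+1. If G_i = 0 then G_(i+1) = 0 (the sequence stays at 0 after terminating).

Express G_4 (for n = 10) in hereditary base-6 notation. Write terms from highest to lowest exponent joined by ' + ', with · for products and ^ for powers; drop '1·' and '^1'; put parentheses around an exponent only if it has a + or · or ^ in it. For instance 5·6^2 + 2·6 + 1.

10 —HB2→ 2^(2 + 1) + 2 —bump→ 3^(3 + 1) + 3 = 84 —(−1)→ 83
83 —HB3→ 3^(3 + 1) + 2 —bump→ 4^(4 + 1) + 2 = 1026 —(−1)→ 1025
1025 —HB4→ 4^(4 + 1) + 1 —bump→ 5^(5 + 1) + 1 = 15626 —(−1)→ 15625
15625 —HB5→ 5^(5 + 1) —bump→ 6^(6 + 1) = 279936 —(−1)→ 279935
279935 —HB6→ 5·6^6 + 5·6^5 + 5·6^4 + 5·6^3 + 5·6^2 + 5·6 + 5 —bump→ 5·7^7 + 5·7^5 + 5·7^4 + 5·7^3 + 5·7^2 + 5·7 + 5 = 4215755 —(−1)→ 4215754

5·6^6 + 5·6^5 + 5·6^4 + 5·6^3 + 5·6^2 + 5·6 + 5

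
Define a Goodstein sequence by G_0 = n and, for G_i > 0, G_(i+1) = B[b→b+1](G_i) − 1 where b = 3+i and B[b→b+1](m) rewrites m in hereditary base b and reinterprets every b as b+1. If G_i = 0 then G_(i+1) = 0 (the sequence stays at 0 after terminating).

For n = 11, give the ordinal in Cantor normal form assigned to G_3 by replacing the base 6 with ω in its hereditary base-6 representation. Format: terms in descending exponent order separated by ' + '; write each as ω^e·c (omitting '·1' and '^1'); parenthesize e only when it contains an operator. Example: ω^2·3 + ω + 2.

[0] 11 ≡ 3^2 + 2 (base 3). Lift 4: 18. −1: 17.
[1] 17 ≡ 4^2 + 1 (base 4). Lift 5: 26. −1: 25.
[2] 25 ≡ 5^2 (base 5). Lift 6: 36. −1: 35.
[3] 35 ≡ 5·6 + 5 (base 6). Lift 7: 40. −1: 39.

ω·5 + 5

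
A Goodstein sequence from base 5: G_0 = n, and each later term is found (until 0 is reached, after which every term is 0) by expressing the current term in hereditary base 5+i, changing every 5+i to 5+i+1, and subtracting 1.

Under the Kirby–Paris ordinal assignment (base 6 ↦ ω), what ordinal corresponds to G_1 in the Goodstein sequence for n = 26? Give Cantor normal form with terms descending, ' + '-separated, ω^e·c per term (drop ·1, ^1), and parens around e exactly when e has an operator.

ω^2

G_0=26  [base 5] 5^2 + 1  →[5↦6]→  6^2 + 1 = 37  −1 ⇒ G_1=36
G_1=36  [base 6] 6^2  →[6↦7]→  7^2 = 49  −1 ⇒ G_2=48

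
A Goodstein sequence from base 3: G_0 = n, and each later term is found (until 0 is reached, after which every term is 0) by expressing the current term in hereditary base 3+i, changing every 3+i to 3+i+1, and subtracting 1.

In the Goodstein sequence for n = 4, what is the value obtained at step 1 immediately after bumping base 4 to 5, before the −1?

5

step 0: 4 = 3 + 1; sub 4 for 3: 4 + 1; = 5; G_1 = 5−1 = 4
step 1: 4 = 4; sub 5 for 4: 5; = 5; G_2 = 5−1 = 4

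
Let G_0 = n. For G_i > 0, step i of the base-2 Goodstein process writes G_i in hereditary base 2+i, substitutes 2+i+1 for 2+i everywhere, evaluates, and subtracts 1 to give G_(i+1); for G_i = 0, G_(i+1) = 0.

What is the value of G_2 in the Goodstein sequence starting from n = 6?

257

G_0 = 6. HB_2(6) = 2^2 + 2. Bump = 30. G_1 = 29.
G_1 = 29. HB_3(29) = 3^3 + 2. Bump = 258. G_2 = 257.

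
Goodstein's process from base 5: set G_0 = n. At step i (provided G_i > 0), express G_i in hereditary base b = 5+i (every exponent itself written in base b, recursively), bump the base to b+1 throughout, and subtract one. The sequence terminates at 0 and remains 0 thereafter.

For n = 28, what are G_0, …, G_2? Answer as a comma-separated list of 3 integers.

G_0=28  [base 5] 5^2 + 3  →[5↦6]→  6^2 + 3 = 39  −1 ⇒ G_1=38
G_1=38  [base 6] 6^2 + 2  →[6↦7]→  7^2 + 2 = 51  −1 ⇒ G_2=50

28, 38, 50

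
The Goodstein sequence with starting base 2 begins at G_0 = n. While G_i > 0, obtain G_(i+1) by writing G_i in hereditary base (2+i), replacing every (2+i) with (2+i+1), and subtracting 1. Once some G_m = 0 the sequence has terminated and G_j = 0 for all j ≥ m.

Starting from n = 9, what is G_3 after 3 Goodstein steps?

9 —HB2→ 2^(2 + 1) + 1 —bump→ 3^(3 + 1) + 1 = 82 —(−1)→ 81
81 —HB3→ 3^(3 + 1) —bump→ 4^(4 + 1) = 1024 —(−1)→ 1023
1023 —HB4→ 3·4^4 + 3·4^3 + 3·4^2 + 3·4 + 3 —bump→ 3·5^5 + 3·5^3 + 3·5^2 + 3·5 + 3 = 9843 —(−1)→ 9842

9842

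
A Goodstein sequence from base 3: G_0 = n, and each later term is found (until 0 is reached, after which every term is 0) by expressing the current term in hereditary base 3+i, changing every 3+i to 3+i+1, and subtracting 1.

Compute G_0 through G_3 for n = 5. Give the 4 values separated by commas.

5, 5, 5, 5

5 —HB3→ 3 + 2 —bump→ 4 + 2 = 6 —(−1)→ 5
5 —HB4→ 4 + 1 —bump→ 5 + 1 = 6 —(−1)→ 5
5 —HB5→ 5 —bump→ 6 = 6 —(−1)→ 5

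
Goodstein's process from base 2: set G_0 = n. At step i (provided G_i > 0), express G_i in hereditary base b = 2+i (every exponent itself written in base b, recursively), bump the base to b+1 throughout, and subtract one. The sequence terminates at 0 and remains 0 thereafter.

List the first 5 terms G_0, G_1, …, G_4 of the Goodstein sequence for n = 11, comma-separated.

G_0=11  [base 2] 2^(2 + 1) + 2 + 1  →[2↦3]→  3^(3 + 1) + 3 + 1 = 85  −1 ⇒ G_1=84
G_1=84  [base 3] 3^(3 + 1) + 3  →[3↦4]→  4^(4 + 1) + 4 = 1028  −1 ⇒ G_2=1027
G_2=1027  [base 4] 4^(4 + 1) + 3  →[4↦5]→  5^(5 + 1) + 3 = 15628  −1 ⇒ G_3=15627
G_3=15627  [base 5] 5^(5 + 1) + 2  →[5↦6]→  6^(6 + 1) + 2 = 279938  −1 ⇒ G_4=279937

11, 84, 1027, 15627, 279937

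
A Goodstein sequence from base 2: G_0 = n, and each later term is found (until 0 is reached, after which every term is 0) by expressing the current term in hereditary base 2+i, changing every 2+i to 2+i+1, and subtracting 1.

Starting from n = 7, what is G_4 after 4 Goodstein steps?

46657

step 0: 7 = 2^2 + 2 + 1; sub 3 for 2: 3^3 + 3 + 1; = 31; G_1 = 31−1 = 30
step 1: 30 = 3^3 + 3; sub 4 for 3: 4^4 + 4; = 260; G_2 = 260−1 = 259
step 2: 259 = 4^4 + 3; sub 5 for 4: 5^5 + 3; = 3128; G_3 = 3128−1 = 3127
step 3: 3127 = 5^5 + 2; sub 6 for 5: 6^6 + 2; = 46658; G_4 = 46658−1 = 46657
step 4: 46657 = 6^6 + 1; sub 7 for 6: 7^7 + 1; = 823544; G_5 = 823544−1 = 823543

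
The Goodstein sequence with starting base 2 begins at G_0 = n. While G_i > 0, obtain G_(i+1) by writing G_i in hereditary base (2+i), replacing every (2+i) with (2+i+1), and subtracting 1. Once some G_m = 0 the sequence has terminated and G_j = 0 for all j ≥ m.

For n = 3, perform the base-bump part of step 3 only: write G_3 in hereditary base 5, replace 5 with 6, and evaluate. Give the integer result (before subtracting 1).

2

3 —HB2→ 2 + 1 —bump→ 3 + 1 = 4 —(−1)→ 3
3 —HB3→ 3 —bump→ 4 = 4 —(−1)→ 3
3 —HB4→ 3 —bump→ 3 = 3 —(−1)→ 2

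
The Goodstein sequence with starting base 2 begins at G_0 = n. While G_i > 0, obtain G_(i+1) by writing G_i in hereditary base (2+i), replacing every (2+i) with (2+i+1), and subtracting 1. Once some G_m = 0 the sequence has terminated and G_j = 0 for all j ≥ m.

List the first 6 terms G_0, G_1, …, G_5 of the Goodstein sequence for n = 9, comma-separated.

9, 81, 1023, 9842, 140743, 2471826

G_0=9  [base 2] 2^(2 + 1) + 1  →[2↦3]→  3^(3 + 1) + 1 = 82  −1 ⇒ G_1=81
G_1=81  [base 3] 3^(3 + 1)  →[3↦4]→  4^(4 + 1) = 1024  −1 ⇒ G_2=1023
G_2=1023  [base 4] 3·4^4 + 3·4^3 + 3·4^2 + 3·4 + 3  →[4↦5]→  3·5^5 + 3·5^3 + 3·5^2 + 3·5 + 3 = 9843  −1 ⇒ G_3=9842
G_3=9842  [base 5] 3·5^5 + 3·5^3 + 3·5^2 + 3·5 + 2  →[5↦6]→  3·6^6 + 3·6^3 + 3·6^2 + 3·6 + 2 = 140744  −1 ⇒ G_4=140743
G_4=140743  [base 6] 3·6^6 + 3·6^3 + 3·6^2 + 3·6 + 1  →[6↦7]→  3·7^7 + 3·7^3 + 3·7^2 + 3·7 + 1 = 2471827  −1 ⇒ G_5=2471826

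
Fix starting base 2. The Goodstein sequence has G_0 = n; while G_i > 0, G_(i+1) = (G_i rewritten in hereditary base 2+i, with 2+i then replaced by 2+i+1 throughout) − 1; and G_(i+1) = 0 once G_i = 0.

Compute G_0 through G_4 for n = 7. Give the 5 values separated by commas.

7, 30, 259, 3127, 46657

step 0: 7 = 2^2 + 2 + 1; sub 3 for 2: 3^3 + 3 + 1; = 31; G_1 = 31−1 = 30
step 1: 30 = 3^3 + 3; sub 4 for 3: 4^4 + 4; = 260; G_2 = 260−1 = 259
step 2: 259 = 4^4 + 3; sub 5 for 4: 5^5 + 3; = 3128; G_3 = 3128−1 = 3127
step 3: 3127 = 5^5 + 2; sub 6 for 5: 6^6 + 2; = 46658; G_4 = 46658−1 = 46657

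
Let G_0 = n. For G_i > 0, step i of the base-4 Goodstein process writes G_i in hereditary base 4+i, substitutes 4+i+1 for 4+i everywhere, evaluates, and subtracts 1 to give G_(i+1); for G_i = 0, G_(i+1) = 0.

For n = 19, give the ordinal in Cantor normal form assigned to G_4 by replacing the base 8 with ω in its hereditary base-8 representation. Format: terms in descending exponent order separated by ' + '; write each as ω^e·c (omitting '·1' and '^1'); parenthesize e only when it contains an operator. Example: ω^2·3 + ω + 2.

ω·7 + 7

[0] 19 ≡ 4^2 + 3 (base 4). Lift 5: 28. −1: 27.
[1] 27 ≡ 5^2 + 2 (base 5). Lift 6: 38. −1: 37.
[2] 37 ≡ 6^2 + 1 (base 6). Lift 7: 50. −1: 49.
[3] 49 ≡ 7^2 (base 7). Lift 8: 64. −1: 63.
[4] 63 ≡ 7·8 + 7 (base 8). Lift 9: 70. −1: 69.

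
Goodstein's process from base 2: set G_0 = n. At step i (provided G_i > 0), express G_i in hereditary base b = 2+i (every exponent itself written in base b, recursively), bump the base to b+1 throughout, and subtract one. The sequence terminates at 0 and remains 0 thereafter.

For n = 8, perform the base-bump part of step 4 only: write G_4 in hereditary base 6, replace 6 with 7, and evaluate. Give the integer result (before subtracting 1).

base 2: 8 = 2^(2 + 1); at 3: 3^(3 + 1) = 81; next = 80
base 3: 80 = 2·3^3 + 2·3^2 + 2·3 + 2; at 4: 2·4^4 + 2·4^2 + 2·4 + 2 = 554; next = 553
base 4: 553 = 2·4^4 + 2·4^2 + 2·4 + 1; at 5: 2·5^5 + 2·5^2 + 2·5 + 1 = 6311; next = 6310
base 5: 6310 = 2·5^5 + 2·5^2 + 2·5; at 6: 2·6^6 + 2·6^2 + 2·6 = 93396; next = 93395

1647196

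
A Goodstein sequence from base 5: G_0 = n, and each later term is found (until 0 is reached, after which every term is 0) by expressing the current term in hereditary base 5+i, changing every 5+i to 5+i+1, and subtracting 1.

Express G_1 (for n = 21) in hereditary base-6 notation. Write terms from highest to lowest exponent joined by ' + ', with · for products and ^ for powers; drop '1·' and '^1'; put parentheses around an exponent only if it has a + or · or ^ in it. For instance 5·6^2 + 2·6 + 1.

G_0 = 21. HB_5(21) = 4·5 + 1. Bump = 25. G_1 = 24.
G_1 = 24. HB_6(24) = 4·6. Bump = 28. G_2 = 27.

4·6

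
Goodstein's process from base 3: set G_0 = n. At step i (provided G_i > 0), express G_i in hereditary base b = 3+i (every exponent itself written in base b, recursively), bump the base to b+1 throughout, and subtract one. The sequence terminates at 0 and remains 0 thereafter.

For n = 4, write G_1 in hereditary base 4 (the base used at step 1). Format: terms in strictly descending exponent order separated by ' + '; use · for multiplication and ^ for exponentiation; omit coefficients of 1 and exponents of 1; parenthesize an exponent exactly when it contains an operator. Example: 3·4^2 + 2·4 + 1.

4 —HB3→ 3 + 1 —bump→ 4 + 1 = 5 —(−1)→ 4
4 —HB4→ 4 —bump→ 5 = 5 —(−1)→ 4

4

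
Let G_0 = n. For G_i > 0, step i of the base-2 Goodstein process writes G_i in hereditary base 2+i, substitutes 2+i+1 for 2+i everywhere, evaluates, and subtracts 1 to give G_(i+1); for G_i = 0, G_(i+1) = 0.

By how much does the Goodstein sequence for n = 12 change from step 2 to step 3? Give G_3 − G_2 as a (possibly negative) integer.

14620

[0] 12 ≡ 2^(2 + 1) + 2^2 (base 2). Lift 3: 108. −1: 107.
[1] 107 ≡ 3^(3 + 1) + 2·3^2 + 2·3 + 2 (base 3). Lift 4: 1066. −1: 1065.
[2] 1065 ≡ 4^(4 + 1) + 2·4^2 + 2·4 + 1 (base 4). Lift 5: 15686. −1: 15685.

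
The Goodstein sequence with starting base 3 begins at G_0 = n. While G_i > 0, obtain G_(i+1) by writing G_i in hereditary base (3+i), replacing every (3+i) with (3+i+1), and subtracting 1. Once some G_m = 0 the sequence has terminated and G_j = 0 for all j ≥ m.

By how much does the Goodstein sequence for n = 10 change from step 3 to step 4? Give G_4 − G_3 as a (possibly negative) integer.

3

G_0 = 10. HB_3(10) = 3^2 + 1. Bump = 17. G_1 = 16.
G_1 = 16. HB_4(16) = 4^2. Bump = 25. G_2 = 24.
G_2 = 24. HB_5(24) = 4·5 + 4. Bump = 28. G_3 = 27.
G_3 = 27. HB_6(27) = 4·6 + 3. Bump = 31. G_4 = 30.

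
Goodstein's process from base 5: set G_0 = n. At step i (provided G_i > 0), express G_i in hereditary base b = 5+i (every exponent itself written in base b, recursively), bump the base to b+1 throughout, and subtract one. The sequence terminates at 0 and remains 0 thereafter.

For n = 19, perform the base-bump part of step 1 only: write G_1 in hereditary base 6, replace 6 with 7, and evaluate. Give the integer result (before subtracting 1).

24

(0) 19|_5 = 3·5 + 4 ↦ 3·6 + 4|_6 = 22 ⇒ 21
(1) 21|_6 = 3·6 + 3 ↦ 3·7 + 3|_7 = 24 ⇒ 23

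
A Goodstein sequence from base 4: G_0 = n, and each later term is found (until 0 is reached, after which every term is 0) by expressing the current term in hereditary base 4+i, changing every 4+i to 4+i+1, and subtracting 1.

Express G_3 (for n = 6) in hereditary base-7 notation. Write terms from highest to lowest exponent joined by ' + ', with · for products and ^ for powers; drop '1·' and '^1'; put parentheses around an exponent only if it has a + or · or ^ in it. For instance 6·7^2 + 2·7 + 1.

G_0=6  [base 4] 4 + 2  →[4↦5]→  5 + 2 = 7  −1 ⇒ G_1=6
G_1=6  [base 5] 5 + 1  →[5↦6]→  6 + 1 = 7  −1 ⇒ G_2=6
G_2=6  [base 6] 6  →[6↦7]→  7 = 7  −1 ⇒ G_3=6
G_3=6  [base 7] 6  →[7↦8]→  6 = 6  −1 ⇒ G_4=5

6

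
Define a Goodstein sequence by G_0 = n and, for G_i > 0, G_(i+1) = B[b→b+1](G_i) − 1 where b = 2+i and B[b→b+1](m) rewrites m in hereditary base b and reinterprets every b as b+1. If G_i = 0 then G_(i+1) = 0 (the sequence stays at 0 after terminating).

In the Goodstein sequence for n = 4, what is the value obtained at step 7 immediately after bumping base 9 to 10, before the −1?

(0) 4|_2 = 2^2 ↦ 3^3|_3 = 27 ⇒ 26
(1) 26|_3 = 2·3^2 + 2·3 + 2 ↦ 2·4^2 + 2·4 + 2|_4 = 42 ⇒ 41
(2) 41|_4 = 2·4^2 + 2·4 + 1 ↦ 2·5^2 + 2·5 + 1|_5 = 61 ⇒ 60
(3) 60|_5 = 2·5^2 + 2·5 ↦ 2·6^2 + 2·6|_6 = 84 ⇒ 83
(4) 83|_6 = 2·6^2 + 6 + 5 ↦ 2·7^2 + 7 + 5|_7 = 110 ⇒ 109
(5) 109|_7 = 2·7^2 + 7 + 4 ↦ 2·8^2 + 8 + 4|_8 = 140 ⇒ 139
(6) 139|_8 = 2·8^2 + 8 + 3 ↦ 2·9^2 + 9 + 3|_9 = 174 ⇒ 173
(7) 173|_9 = 2·9^2 + 9 + 2 ↦ 2·10^2 + 10 + 2|_10 = 212 ⇒ 211

212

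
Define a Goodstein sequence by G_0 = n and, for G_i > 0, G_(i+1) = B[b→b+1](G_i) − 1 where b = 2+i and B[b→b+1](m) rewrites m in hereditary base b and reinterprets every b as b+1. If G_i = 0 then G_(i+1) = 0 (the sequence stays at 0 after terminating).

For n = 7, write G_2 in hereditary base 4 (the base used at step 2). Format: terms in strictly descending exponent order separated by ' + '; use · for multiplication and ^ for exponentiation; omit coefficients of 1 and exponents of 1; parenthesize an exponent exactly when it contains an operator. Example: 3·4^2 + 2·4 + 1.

i=0: 7 = 2^2 + 2 + 1 (b=2); 2→3: 3^3 + 3 + 1 = 31; 31−1 = 30
i=1: 30 = 3^3 + 3 (b=3); 3→4: 4^4 + 4 = 260; 260−1 = 259
i=2: 259 = 4^4 + 3 (b=4); 4→5: 5^5 + 3 = 3128; 3128−1 = 3127

4^4 + 3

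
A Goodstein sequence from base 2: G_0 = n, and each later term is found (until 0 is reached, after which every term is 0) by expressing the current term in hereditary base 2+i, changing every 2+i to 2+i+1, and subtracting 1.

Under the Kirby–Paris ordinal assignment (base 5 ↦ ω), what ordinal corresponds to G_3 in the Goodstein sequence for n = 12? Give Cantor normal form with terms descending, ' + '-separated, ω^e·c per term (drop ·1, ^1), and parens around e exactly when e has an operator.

ω^(ω + 1) + ω^2·2 + ω·2

base 2: 12 = 2^(2 + 1) + 2^2; at 3: 3^(3 + 1) + 3^3 = 108; next = 107
base 3: 107 = 3^(3 + 1) + 2·3^2 + 2·3 + 2; at 4: 4^(4 + 1) + 2·4^2 + 2·4 + 2 = 1066; next = 1065
base 4: 1065 = 4^(4 + 1) + 2·4^2 + 2·4 + 1; at 5: 5^(5 + 1) + 2·5^2 + 2·5 + 1 = 15686; next = 15685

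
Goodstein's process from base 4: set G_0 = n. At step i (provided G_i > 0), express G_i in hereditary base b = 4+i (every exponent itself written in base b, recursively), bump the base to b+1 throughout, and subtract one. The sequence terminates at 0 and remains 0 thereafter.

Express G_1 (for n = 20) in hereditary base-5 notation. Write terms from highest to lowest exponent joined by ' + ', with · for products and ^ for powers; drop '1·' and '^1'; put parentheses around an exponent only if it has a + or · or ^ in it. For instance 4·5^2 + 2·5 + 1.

base 4: 20 = 4^2 + 4; at 5: 5^2 + 5 = 30; next = 29
base 5: 29 = 5^2 + 4; at 6: 6^2 + 4 = 40; next = 39

5^2 + 4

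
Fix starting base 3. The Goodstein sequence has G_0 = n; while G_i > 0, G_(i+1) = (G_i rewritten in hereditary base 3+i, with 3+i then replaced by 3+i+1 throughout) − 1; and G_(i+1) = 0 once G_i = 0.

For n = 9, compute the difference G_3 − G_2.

2

G_0=9  [base 3] 3^2  →[3↦4]→  4^2 = 16  −1 ⇒ G_1=15
G_1=15  [base 4] 3·4 + 3  →[4↦5]→  3·5 + 3 = 18  −1 ⇒ G_2=17
G_2=17  [base 5] 3·5 + 2  →[5↦6]→  3·6 + 2 = 20  −1 ⇒ G_3=19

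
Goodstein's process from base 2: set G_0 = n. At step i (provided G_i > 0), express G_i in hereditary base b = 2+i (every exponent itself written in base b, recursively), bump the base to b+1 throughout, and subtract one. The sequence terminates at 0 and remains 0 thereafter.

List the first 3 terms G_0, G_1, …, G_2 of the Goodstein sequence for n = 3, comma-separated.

3, 3, 3

(0) 3|_2 = 2 + 1 ↦ 3 + 1|_3 = 4 ⇒ 3
(1) 3|_3 = 3 ↦ 4|_4 = 4 ⇒ 3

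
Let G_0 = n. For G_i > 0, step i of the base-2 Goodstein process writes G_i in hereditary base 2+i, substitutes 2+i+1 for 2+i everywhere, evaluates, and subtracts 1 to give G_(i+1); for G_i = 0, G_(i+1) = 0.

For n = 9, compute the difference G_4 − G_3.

130901

G_0 = 9. HB_2(9) = 2^(2 + 1) + 1. Bump = 82. G_1 = 81.
G_1 = 81. HB_3(81) = 3^(3 + 1). Bump = 1024. G_2 = 1023.
G_2 = 1023. HB_4(1023) = 3·4^4 + 3·4^3 + 3·4^2 + 3·4 + 3. Bump = 9843. G_3 = 9842.
G_3 = 9842. HB_5(9842) = 3·5^5 + 3·5^3 + 3·5^2 + 3·5 + 2. Bump = 140744. G_4 = 140743.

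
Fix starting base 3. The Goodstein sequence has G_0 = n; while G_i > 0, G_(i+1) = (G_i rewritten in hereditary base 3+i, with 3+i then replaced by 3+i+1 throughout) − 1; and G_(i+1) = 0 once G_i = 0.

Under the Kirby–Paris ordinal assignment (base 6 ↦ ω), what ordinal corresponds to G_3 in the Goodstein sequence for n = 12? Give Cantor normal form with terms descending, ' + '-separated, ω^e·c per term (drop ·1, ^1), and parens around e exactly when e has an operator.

ω^2 + 1

G_0=12  [base 3] 3^2 + 3  →[3↦4]→  4^2 + 4 = 20  −1 ⇒ G_1=19
G_1=19  [base 4] 4^2 + 3  →[4↦5]→  5^2 + 3 = 28  −1 ⇒ G_2=27
G_2=27  [base 5] 5^2 + 2  →[5↦6]→  6^2 + 2 = 38  −1 ⇒ G_3=37
G_3=37  [base 6] 6^2 + 1  →[6↦7]→  7^2 + 1 = 50  −1 ⇒ G_4=49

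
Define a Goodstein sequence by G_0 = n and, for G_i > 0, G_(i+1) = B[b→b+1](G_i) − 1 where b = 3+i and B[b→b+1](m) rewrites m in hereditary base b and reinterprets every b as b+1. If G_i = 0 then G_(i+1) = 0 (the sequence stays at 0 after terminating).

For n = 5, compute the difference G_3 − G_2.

0

[0] 5 ≡ 3 + 2 (base 3). Lift 4: 6. −1: 5.
[1] 5 ≡ 4 + 1 (base 4). Lift 5: 6. −1: 5.
[2] 5 ≡ 5 (base 5). Lift 6: 6. −1: 5.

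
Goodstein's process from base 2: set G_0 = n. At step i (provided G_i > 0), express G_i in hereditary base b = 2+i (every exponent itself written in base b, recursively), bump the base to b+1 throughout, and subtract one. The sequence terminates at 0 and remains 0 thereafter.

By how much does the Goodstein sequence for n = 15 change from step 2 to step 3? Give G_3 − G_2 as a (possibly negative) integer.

(0) 15|_2 = 2^(2 + 1) + 2^2 + 2 + 1 ↦ 3^(3 + 1) + 3^3 + 3 + 1|_3 = 112 ⇒ 111
(1) 111|_3 = 3^(3 + 1) + 3^3 + 3 ↦ 4^(4 + 1) + 4^4 + 4|_4 = 1284 ⇒ 1283
(2) 1283|_4 = 4^(4 + 1) + 4^4 + 3 ↦ 5^(5 + 1) + 5^5 + 3|_5 = 18753 ⇒ 18752

17469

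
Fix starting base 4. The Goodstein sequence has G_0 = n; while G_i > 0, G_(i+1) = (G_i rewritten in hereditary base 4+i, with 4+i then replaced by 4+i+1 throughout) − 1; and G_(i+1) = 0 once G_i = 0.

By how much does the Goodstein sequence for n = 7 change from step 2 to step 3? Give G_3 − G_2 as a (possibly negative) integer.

i=0: 7 = 4 + 3 (b=4); 4→5: 5 + 3 = 8; 8−1 = 7
i=1: 7 = 5 + 2 (b=5); 5→6: 6 + 2 = 8; 8−1 = 7
i=2: 7 = 6 + 1 (b=6); 6→7: 7 + 1 = 8; 8−1 = 7

0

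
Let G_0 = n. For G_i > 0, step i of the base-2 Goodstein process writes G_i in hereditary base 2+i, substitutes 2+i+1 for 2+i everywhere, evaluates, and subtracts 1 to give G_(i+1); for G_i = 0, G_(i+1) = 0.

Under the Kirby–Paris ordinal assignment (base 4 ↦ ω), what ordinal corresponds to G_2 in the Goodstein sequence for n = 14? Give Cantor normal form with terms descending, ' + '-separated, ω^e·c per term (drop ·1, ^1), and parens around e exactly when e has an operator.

ω^(ω + 1) + ω^ω + 1

base 2: 14 = 2^(2 + 1) + 2^2 + 2; at 3: 3^(3 + 1) + 3^3 + 3 = 111; next = 110
base 3: 110 = 3^(3 + 1) + 3^3 + 2; at 4: 4^(4 + 1) + 4^4 + 2 = 1282; next = 1281
base 4: 1281 = 4^(4 + 1) + 4^4 + 1; at 5: 5^(5 + 1) + 5^5 + 1 = 18751; next = 18750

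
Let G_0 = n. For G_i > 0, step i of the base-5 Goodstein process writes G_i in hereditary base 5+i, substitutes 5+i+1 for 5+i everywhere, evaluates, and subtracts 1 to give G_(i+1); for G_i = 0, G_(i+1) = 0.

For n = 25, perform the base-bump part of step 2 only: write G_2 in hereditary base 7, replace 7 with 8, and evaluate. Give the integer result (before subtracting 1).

step 0: 25 = 5^2; sub 6 for 5: 6^2; = 36; G_1 = 36−1 = 35
step 1: 35 = 5·6 + 5; sub 7 for 6: 5·7 + 5; = 40; G_2 = 40−1 = 39
step 2: 39 = 5·7 + 4; sub 8 for 7: 5·8 + 4; = 44; G_3 = 44−1 = 43

44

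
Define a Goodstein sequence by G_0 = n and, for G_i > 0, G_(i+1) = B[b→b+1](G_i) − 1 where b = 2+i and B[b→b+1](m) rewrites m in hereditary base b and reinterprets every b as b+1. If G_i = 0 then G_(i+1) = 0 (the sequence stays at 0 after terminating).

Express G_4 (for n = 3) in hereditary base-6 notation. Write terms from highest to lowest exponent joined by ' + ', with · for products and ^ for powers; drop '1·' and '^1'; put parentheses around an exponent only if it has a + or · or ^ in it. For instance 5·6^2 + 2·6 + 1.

1

base 2: 3 = 2 + 1; at 3: 3 + 1 = 4; next = 3
base 3: 3 = 3; at 4: 4 = 4; next = 3
base 4: 3 = 3; at 5: 3 = 3; next = 2
base 5: 2 = 2; at 6: 2 = 2; next = 1
base 6: 1 = 1; at 7: 1 = 1; next = 0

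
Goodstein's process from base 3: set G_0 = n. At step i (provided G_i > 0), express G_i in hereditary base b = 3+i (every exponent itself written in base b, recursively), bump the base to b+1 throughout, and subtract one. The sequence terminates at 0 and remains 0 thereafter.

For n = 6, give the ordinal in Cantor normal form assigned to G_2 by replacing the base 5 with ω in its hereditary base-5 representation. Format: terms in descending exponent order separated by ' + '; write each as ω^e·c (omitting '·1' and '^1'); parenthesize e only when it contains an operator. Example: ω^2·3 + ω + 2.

base 3: 6 = 2·3; at 4: 2·4 = 8; next = 7
base 4: 7 = 4 + 3; at 5: 5 + 3 = 8; next = 7
base 5: 7 = 5 + 2; at 6: 6 + 2 = 8; next = 7

ω + 2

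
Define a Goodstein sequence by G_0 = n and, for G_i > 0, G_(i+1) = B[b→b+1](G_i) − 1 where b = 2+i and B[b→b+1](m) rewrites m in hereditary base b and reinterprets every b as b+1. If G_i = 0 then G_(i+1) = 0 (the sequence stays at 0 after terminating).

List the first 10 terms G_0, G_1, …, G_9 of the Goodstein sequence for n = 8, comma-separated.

G_0=8  [base 2] 2^(2 + 1)  →[2↦3]→  3^(3 + 1) = 81  −1 ⇒ G_1=80
G_1=80  [base 3] 2·3^3 + 2·3^2 + 2·3 + 2  →[3↦4]→  2·4^4 + 2·4^2 + 2·4 + 2 = 554  −1 ⇒ G_2=553
G_2=553  [base 4] 2·4^4 + 2·4^2 + 2·4 + 1  →[4↦5]→  2·5^5 + 2·5^2 + 2·5 + 1 = 6311  −1 ⇒ G_3=6310
G_3=6310  [base 5] 2·5^5 + 2·5^2 + 2·5  →[5↦6]→  2·6^6 + 2·6^2 + 2·6 = 93396  −1 ⇒ G_4=93395
G_4=93395  [base 6] 2·6^6 + 2·6^2 + 6 + 5  →[6↦7]→  2·7^7 + 2·7^2 + 7 + 5 = 1647196  −1 ⇒ G_5=1647195
G_5=1647195  [base 7] 2·7^7 + 2·7^2 + 7 + 4  →[7↦8]→  2·8^8 + 2·8^2 + 8 + 4 = 33554572  −1 ⇒ G_6=33554571
G_6=33554571  [base 8] 2·8^8 + 2·8^2 + 8 + 3  →[8↦9]→  2·9^9 + 2·9^2 + 9 + 3 = 774841152  −1 ⇒ G_7=774841151
G_7=774841151  [base 9] 2·9^9 + 2·9^2 + 9 + 2  →[9↦10]→  2·10^10 + 2·10^2 + 10 + 2 = 20000000212  −1 ⇒ G_8=20000000211
G_8=20000000211  [base 10] 2·10^10 + 2·10^2 + 10 + 1  →[10↦11]→  2·11^11 + 2·11^2 + 11 + 1 = 570623341476  −1 ⇒ G_9=570623341475

8, 80, 553, 6310, 93395, 1647195, 33554571, 774841151, 20000000211, 570623341475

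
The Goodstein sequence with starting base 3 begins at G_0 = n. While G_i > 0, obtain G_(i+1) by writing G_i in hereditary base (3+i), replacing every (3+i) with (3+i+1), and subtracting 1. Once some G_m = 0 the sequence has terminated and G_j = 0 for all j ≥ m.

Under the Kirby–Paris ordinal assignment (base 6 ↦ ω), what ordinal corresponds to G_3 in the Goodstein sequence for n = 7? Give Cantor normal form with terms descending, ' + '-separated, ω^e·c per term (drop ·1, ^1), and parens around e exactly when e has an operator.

ω + 3

i=0: 7 = 2·3 + 1 (b=3); 3→4: 2·4 + 1 = 9; 9−1 = 8
i=1: 8 = 2·4 (b=4); 4→5: 2·5 = 10; 10−1 = 9
i=2: 9 = 5 + 4 (b=5); 5→6: 6 + 4 = 10; 10−1 = 9
i=3: 9 = 6 + 3 (b=6); 6→7: 7 + 3 = 10; 10−1 = 9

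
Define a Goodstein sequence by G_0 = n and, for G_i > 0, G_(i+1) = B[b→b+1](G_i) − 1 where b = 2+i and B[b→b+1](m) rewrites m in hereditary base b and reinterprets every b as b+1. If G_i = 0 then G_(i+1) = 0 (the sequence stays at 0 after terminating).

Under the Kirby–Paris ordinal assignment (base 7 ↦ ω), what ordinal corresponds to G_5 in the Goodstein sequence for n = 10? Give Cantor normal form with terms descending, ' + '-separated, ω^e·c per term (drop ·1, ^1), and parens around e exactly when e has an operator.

G_0=10  [base 2] 2^(2 + 1) + 2  →[2↦3]→  3^(3 + 1) + 3 = 84  −1 ⇒ G_1=83
G_1=83  [base 3] 3^(3 + 1) + 2  →[3↦4]→  4^(4 + 1) + 2 = 1026  −1 ⇒ G_2=1025
G_2=1025  [base 4] 4^(4 + 1) + 1  →[4↦5]→  5^(5 + 1) + 1 = 15626  −1 ⇒ G_3=15625
G_3=15625  [base 5] 5^(5 + 1)  →[5↦6]→  6^(6 + 1) = 279936  −1 ⇒ G_4=279935
G_4=279935  [base 6] 5·6^6 + 5·6^5 + 5·6^4 + 5·6^3 + 5·6^2 + 5·6 + 5  →[6↦7]→  5·7^7 + 5·7^5 + 5·7^4 + 5·7^3 + 5·7^2 + 5·7 + 5 = 4215755  −1 ⇒ G_5=4215754
G_5=4215754  [base 7] 5·7^7 + 5·7^5 + 5·7^4 + 5·7^3 + 5·7^2 + 5·7 + 4  →[7↦8]→  5·8^8 + 5·8^5 + 5·8^4 + 5·8^3 + 5·8^2 + 5·8 + 4 = 84073324  −1 ⇒ G_6=84073323

ω^ω·5 + ω^5·5 + ω^4·5 + ω^3·5 + ω^2·5 + ω·5 + 4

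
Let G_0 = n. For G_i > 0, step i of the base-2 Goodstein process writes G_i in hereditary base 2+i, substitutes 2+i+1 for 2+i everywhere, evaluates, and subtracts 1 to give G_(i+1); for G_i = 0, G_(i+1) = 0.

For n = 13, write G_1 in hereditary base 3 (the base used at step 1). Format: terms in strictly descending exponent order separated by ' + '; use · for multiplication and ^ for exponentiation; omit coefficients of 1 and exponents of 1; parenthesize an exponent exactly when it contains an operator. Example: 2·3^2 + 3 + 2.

3^(3 + 1) + 3^3

[0] 13 ≡ 2^(2 + 1) + 2^2 + 1 (base 2). Lift 3: 109. −1: 108.
[1] 108 ≡ 3^(3 + 1) + 3^3 (base 3). Lift 4: 1280. −1: 1279.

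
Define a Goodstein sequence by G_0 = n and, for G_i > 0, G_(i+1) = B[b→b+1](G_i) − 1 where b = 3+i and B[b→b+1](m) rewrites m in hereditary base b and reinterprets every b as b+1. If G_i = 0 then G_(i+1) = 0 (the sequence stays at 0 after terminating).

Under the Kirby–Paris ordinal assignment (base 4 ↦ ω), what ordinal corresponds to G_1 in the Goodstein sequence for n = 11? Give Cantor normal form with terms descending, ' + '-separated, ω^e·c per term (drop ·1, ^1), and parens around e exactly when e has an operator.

G_0 = 11. HB_3(11) = 3^2 + 2. Bump = 18. G_1 = 17.
G_1 = 17. HB_4(17) = 4^2 + 1. Bump = 26. G_2 = 25.

ω^2 + 1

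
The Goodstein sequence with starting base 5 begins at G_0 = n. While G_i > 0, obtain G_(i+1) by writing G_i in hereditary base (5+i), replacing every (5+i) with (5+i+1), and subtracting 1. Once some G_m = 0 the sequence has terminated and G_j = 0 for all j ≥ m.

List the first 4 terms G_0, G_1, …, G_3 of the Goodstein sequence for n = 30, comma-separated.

i=0: 30 = 5^2 + 5 (b=5); 5→6: 6^2 + 6 = 42; 42−1 = 41
i=1: 41 = 6^2 + 5 (b=6); 6→7: 7^2 + 5 = 54; 54−1 = 53
i=2: 53 = 7^2 + 4 (b=7); 7→8: 8^2 + 4 = 68; 68−1 = 67

30, 41, 53, 67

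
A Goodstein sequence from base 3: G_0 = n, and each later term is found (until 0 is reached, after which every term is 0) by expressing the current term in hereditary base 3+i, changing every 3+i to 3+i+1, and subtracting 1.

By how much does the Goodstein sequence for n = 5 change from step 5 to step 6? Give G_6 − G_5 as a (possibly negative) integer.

-1

base 3: 5 = 3 + 2; at 4: 4 + 2 = 6; next = 5
base 4: 5 = 4 + 1; at 5: 5 + 1 = 6; next = 5
base 5: 5 = 5; at 6: 6 = 6; next = 5
base 6: 5 = 5; at 7: 5 = 5; next = 4
base 7: 4 = 4; at 8: 4 = 4; next = 3
base 8: 3 = 3; at 9: 3 = 3; next = 2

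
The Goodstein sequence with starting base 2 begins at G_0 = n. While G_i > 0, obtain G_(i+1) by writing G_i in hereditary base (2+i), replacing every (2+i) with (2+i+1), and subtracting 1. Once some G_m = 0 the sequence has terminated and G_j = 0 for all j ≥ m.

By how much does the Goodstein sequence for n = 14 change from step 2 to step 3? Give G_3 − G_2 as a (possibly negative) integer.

17469

G_0 = 14. HB_2(14) = 2^(2 + 1) + 2^2 + 2. Bump = 111. G_1 = 110.
G_1 = 110. HB_3(110) = 3^(3 + 1) + 3^3 + 2. Bump = 1282. G_2 = 1281.
G_2 = 1281. HB_4(1281) = 4^(4 + 1) + 4^4 + 1. Bump = 18751. G_3 = 18750.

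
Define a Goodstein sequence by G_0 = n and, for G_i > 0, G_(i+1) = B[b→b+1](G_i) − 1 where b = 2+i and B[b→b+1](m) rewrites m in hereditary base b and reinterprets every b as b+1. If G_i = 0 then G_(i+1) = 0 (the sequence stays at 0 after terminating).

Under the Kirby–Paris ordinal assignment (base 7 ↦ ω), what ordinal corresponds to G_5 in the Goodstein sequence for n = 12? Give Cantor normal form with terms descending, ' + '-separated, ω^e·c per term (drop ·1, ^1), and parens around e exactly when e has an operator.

G_0 = 12. HB_2(12) = 2^(2 + 1) + 2^2. Bump = 108. G_1 = 107.
G_1 = 107. HB_3(107) = 3^(3 + 1) + 2·3^2 + 2·3 + 2. Bump = 1066. G_2 = 1065.
G_2 = 1065. HB_4(1065) = 4^(4 + 1) + 2·4^2 + 2·4 + 1. Bump = 15686. G_3 = 15685.
G_3 = 15685. HB_5(15685) = 5^(5 + 1) + 2·5^2 + 2·5. Bump = 280020. G_4 = 280019.
G_4 = 280019. HB_6(280019) = 6^(6 + 1) + 2·6^2 + 6 + 5. Bump = 5764911. G_5 = 5764910.
G_5 = 5764910. HB_7(5764910) = 7^(7 + 1) + 2·7^2 + 7 + 4. Bump = 134217868. G_6 = 134217867.

ω^(ω + 1) + ω^2·2 + ω + 4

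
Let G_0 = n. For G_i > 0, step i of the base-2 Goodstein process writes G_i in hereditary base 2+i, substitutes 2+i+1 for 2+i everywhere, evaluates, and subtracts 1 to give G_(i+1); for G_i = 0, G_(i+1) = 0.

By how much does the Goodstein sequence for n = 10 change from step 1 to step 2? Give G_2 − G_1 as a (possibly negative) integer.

942

G_0 = 10. HB_2(10) = 2^(2 + 1) + 2. Bump = 84. G_1 = 83.
G_1 = 83. HB_3(83) = 3^(3 + 1) + 2. Bump = 1026. G_2 = 1025.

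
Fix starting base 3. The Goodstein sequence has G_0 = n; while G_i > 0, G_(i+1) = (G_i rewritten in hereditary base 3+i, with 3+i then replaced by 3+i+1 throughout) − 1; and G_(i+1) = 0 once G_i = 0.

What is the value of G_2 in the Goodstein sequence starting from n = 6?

7

base 3: 6 = 2·3; at 4: 2·4 = 8; next = 7
base 4: 7 = 4 + 3; at 5: 5 + 3 = 8; next = 7
base 5: 7 = 5 + 2; at 6: 6 + 2 = 8; next = 7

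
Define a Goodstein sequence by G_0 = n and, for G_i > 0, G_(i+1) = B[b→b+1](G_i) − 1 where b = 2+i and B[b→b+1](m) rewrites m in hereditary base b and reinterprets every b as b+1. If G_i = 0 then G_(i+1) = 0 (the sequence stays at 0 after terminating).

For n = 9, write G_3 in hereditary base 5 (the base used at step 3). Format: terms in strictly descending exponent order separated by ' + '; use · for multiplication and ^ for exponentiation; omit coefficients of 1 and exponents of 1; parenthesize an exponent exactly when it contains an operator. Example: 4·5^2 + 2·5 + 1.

base 2: 9 = 2^(2 + 1) + 1; at 3: 3^(3 + 1) + 1 = 82; next = 81
base 3: 81 = 3^(3 + 1); at 4: 4^(4 + 1) = 1024; next = 1023
base 4: 1023 = 3·4^4 + 3·4^3 + 3·4^2 + 3·4 + 3; at 5: 3·5^5 + 3·5^3 + 3·5^2 + 3·5 + 3 = 9843; next = 9842
base 5: 9842 = 3·5^5 + 3·5^3 + 3·5^2 + 3·5 + 2; at 6: 3·6^6 + 3·6^3 + 3·6^2 + 3·6 + 2 = 140744; next = 140743

3·5^5 + 3·5^3 + 3·5^2 + 3·5 + 2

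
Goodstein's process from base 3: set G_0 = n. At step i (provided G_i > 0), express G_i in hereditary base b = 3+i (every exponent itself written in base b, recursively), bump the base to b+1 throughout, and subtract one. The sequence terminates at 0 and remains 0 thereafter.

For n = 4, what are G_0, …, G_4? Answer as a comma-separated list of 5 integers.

4, 4, 4, 3, 2

i=0: 4 = 3 + 1 (b=3); 3→4: 4 + 1 = 5; 5−1 = 4
i=1: 4 = 4 (b=4); 4→5: 5 = 5; 5−1 = 4
i=2: 4 = 4 (b=5); 5→6: 4 = 4; 4−1 = 3
i=3: 3 = 3 (b=6); 6→7: 3 = 3; 3−1 = 2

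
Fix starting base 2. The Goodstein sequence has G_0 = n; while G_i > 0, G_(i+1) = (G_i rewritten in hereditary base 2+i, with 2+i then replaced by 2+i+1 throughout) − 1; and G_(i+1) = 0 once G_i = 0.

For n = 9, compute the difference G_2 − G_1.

942

(0) 9|_2 = 2^(2 + 1) + 1 ↦ 3^(3 + 1) + 1|_3 = 82 ⇒ 81
(1) 81|_3 = 3^(3 + 1) ↦ 4^(4 + 1)|_4 = 1024 ⇒ 1023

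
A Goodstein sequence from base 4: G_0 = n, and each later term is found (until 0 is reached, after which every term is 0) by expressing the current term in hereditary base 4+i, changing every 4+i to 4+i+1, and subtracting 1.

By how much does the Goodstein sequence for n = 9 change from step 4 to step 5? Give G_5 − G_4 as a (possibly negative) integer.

G_0=9  [base 4] 2·4 + 1  →[4↦5]→  2·5 + 1 = 11  −1 ⇒ G_1=10
G_1=10  [base 5] 2·5  →[5↦6]→  2·6 = 12  −1 ⇒ G_2=11
G_2=11  [base 6] 6 + 5  →[6↦7]→  7 + 5 = 12  −1 ⇒ G_3=11
G_3=11  [base 7] 7 + 4  →[7↦8]→  8 + 4 = 12  −1 ⇒ G_4=11
G_4=11  [base 8] 8 + 3  →[8↦9]→  9 + 3 = 12  −1 ⇒ G_5=11

0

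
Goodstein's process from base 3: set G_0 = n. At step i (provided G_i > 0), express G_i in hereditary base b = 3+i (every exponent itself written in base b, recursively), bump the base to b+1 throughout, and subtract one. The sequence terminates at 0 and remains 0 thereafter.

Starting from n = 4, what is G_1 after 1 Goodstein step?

[0] 4 ≡ 3 + 1 (base 3). Lift 4: 5. −1: 4.
[1] 4 ≡ 4 (base 4). Lift 5: 5. −1: 4.

4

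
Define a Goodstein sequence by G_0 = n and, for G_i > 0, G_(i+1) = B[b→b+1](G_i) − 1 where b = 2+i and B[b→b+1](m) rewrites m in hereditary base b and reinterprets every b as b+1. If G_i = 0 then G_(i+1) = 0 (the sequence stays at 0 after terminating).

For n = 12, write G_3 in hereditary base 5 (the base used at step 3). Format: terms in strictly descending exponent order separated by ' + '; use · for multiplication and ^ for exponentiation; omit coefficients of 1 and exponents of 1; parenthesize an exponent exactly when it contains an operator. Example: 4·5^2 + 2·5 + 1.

step 0: 12 = 2^(2 + 1) + 2^2; sub 3 for 2: 3^(3 + 1) + 3^3; = 108; G_1 = 108−1 = 107
step 1: 107 = 3^(3 + 1) + 2·3^2 + 2·3 + 2; sub 4 for 3: 4^(4 + 1) + 2·4^2 + 2·4 + 2; = 1066; G_2 = 1066−1 = 1065
step 2: 1065 = 4^(4 + 1) + 2·4^2 + 2·4 + 1; sub 5 for 4: 5^(5 + 1) + 2·5^2 + 2·5 + 1; = 15686; G_3 = 15686−1 = 15685

5^(5 + 1) + 2·5^2 + 2·5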